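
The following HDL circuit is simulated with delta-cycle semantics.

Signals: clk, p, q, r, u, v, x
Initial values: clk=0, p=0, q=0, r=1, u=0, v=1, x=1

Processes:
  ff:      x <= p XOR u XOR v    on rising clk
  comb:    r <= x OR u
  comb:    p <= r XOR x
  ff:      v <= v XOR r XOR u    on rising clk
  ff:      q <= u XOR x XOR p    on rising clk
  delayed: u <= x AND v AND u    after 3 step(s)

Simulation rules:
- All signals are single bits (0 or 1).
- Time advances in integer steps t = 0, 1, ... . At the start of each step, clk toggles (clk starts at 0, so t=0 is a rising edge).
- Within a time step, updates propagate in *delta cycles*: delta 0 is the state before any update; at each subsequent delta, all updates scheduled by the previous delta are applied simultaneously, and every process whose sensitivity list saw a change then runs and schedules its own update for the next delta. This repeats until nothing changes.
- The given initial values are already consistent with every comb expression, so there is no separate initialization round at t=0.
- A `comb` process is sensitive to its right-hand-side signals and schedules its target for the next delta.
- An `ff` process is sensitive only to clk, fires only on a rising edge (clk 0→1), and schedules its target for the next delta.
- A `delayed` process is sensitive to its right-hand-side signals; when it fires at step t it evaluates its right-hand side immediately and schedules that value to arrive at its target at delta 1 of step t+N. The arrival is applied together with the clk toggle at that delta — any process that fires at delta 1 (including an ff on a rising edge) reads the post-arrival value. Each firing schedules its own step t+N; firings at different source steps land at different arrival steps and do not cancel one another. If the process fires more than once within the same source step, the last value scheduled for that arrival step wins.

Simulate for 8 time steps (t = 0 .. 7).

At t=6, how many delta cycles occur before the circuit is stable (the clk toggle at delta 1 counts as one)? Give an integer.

t=0 Δ0: u=0 v=1 p=0 r=1 x=1 q=0 clk=0
  Δ1: clk:0→1
  Δ2: v:1→0, q:0→1
  (2Δ to stable)
t=1 Δ0: u=0 v=0 p=0 r=1 x=1 q=1 clk=1
  Δ1: clk:1→0
  (1Δ to stable)
t=2 Δ0: u=0 v=0 p=0 r=1 x=1 q=1 clk=0
  Δ1: clk:0→1
  Δ2: v:0→1, x:1→0
  Δ3: p:0→1, r:1→0
  Δ4: p:1→0
  (4Δ to stable)
t=3 Δ0: u=0 v=1 p=0 r=0 x=0 q=1 clk=1
  Δ1: clk:1→0
  (1Δ to stable)
t=4 Δ0: u=0 v=1 p=0 r=0 x=0 q=1 clk=0
  Δ1: clk:0→1
  Δ2: x:0→1, q:1→0
  Δ3: p:0→1, r:0→1
  Δ4: p:1→0
  (4Δ to stable)
t=5 Δ0: u=0 v=1 p=0 r=1 x=1 q=0 clk=1
  Δ1: clk:1→0
  (1Δ to stable)
t=6 Δ0: u=0 v=1 p=0 r=1 x=1 q=0 clk=0
  Δ1: clk:0→1
  Δ2: v:1→0, q:0→1
  (2Δ to stable)
t=7 Δ0: u=0 v=0 p=0 r=1 x=1 q=1 clk=1
  Δ1: clk:1→0
  (1Δ to stable)

2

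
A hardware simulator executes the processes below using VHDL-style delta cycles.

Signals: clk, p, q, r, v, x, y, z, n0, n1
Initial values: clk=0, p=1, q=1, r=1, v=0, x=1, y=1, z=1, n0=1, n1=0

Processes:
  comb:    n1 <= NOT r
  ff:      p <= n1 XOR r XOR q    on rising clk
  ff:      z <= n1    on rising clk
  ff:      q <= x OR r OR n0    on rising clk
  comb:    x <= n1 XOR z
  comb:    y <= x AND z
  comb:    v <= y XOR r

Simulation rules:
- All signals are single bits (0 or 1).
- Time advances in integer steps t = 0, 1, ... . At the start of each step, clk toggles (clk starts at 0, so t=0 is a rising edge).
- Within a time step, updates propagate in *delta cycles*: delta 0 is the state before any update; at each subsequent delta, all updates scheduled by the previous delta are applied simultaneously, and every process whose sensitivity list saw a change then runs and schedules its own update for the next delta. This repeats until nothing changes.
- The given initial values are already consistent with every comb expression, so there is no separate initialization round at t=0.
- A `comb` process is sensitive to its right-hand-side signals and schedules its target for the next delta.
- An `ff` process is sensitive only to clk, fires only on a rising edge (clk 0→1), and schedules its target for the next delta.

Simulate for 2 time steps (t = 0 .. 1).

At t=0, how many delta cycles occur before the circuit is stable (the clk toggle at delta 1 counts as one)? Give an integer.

t=0 Δ0: x=1 y=1 p=1 q=1 z=1 v=0 n1=0 n0=1 clk=0 r=1
  Δ1: clk:0→1
  Δ2: p:1→0, z:1→0
  Δ3: x:1→0, y:1→0
  Δ4: v:0→1
  (4Δ to stable)
t=1 Δ0: x=0 y=0 p=0 q=1 z=0 v=1 n1=0 n0=1 clk=1 r=1
  Δ1: clk:1→0
  (1Δ to stable)

4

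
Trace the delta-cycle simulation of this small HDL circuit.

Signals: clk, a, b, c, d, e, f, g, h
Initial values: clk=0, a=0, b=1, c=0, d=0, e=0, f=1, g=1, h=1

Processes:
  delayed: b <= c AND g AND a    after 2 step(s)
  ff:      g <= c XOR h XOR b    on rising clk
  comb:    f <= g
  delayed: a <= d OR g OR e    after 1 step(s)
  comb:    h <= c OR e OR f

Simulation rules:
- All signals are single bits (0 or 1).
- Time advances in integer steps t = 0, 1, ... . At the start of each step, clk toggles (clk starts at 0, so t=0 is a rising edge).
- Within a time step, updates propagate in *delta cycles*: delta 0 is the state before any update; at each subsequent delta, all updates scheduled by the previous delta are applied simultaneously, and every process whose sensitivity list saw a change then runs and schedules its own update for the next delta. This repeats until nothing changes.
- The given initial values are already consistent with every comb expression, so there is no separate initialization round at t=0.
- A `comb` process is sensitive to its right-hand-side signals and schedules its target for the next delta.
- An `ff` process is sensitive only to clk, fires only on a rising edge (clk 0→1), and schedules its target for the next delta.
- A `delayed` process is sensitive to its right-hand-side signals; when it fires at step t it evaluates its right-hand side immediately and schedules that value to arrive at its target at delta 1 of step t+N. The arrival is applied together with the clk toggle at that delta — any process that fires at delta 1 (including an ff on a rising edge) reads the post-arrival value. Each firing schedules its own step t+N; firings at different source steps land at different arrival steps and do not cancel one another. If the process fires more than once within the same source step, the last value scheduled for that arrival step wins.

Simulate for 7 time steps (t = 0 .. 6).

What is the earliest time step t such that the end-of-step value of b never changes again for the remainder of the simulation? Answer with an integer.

2

t0.Δ0 g=1 a=0 clk=0 e=0 h=1 f=1 b=1 c=0 d=0
t0.Δ1 g=1 a=0 clk=1 e=0 h=1 f=1 b=1 c=0 d=0
t0.Δ2 g=0 a=0 clk=1 e=0 h=1 f=1 b=1 c=0 d=0
t0.Δ3 g=0 a=0 clk=1 e=0 h=1 f=0 b=1 c=0 d=0
t0.Δ4 g=0 a=0 clk=1 e=0 h=0 f=0 b=1 c=0 d=0
t1.Δ0 g=0 a=0 clk=1 e=0 h=0 f=0 b=1 c=0 d=0
t1.Δ1 g=0 a=0 clk=0 e=0 h=0 f=0 b=1 c=0 d=0
t2.Δ0 g=0 a=0 clk=0 e=0 h=0 f=0 b=1 c=0 d=0
t2.Δ1 g=0 a=0 clk=1 e=0 h=0 f=0 b=0 c=0 d=0
t3.Δ0 g=0 a=0 clk=1 e=0 h=0 f=0 b=0 c=0 d=0
t3.Δ1 g=0 a=0 clk=0 e=0 h=0 f=0 b=0 c=0 d=0
t4.Δ0 g=0 a=0 clk=0 e=0 h=0 f=0 b=0 c=0 d=0
t4.Δ1 g=0 a=0 clk=1 e=0 h=0 f=0 b=0 c=0 d=0
t5.Δ0 g=0 a=0 clk=1 e=0 h=0 f=0 b=0 c=0 d=0
t5.Δ1 g=0 a=0 clk=0 e=0 h=0 f=0 b=0 c=0 d=0
t6.Δ0 g=0 a=0 clk=0 e=0 h=0 f=0 b=0 c=0 d=0
t6.Δ1 g=0 a=0 clk=1 e=0 h=0 f=0 b=0 c=0 d=0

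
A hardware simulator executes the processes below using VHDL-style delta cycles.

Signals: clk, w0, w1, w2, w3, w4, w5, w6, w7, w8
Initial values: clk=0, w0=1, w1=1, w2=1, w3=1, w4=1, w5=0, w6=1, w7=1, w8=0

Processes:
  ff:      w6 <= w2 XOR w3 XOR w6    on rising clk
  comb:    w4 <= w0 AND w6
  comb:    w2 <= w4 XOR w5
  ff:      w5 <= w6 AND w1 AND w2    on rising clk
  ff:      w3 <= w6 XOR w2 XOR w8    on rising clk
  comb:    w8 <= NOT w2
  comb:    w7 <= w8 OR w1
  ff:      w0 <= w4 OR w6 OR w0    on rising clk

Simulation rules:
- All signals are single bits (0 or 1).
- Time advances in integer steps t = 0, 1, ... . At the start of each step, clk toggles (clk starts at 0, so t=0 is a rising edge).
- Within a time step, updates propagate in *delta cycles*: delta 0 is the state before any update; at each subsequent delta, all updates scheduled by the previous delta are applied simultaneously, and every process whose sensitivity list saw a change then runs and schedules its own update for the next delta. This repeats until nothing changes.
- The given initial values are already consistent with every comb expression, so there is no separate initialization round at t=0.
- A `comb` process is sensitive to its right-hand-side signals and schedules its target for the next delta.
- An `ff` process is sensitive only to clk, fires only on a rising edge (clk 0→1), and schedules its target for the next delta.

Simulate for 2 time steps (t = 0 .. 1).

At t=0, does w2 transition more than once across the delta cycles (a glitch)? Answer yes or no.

t0.Δ0 w4=1 w7=1 w2=1 w8=0 w0=1 w1=1 clk=0 w5=0 w6=1 w3=1
t0.Δ1 w4=1 w7=1 w2=1 w8=0 w0=1 w1=1 clk=1 w5=0 w6=1 w3=1
t0.Δ2 w4=1 w7=1 w2=1 w8=0 w0=1 w1=1 clk=1 w5=1 w6=1 w3=0
t0.Δ3 w4=1 w7=1 w2=0 w8=0 w0=1 w1=1 clk=1 w5=1 w6=1 w3=0
t0.Δ4 w4=1 w7=1 w2=0 w8=1 w0=1 w1=1 clk=1 w5=1 w6=1 w3=0
t1.Δ0 w4=1 w7=1 w2=0 w8=1 w0=1 w1=1 clk=1 w5=1 w6=1 w3=0
t1.Δ1 w4=1 w7=1 w2=0 w8=1 w0=1 w1=1 clk=0 w5=1 w6=1 w3=0

no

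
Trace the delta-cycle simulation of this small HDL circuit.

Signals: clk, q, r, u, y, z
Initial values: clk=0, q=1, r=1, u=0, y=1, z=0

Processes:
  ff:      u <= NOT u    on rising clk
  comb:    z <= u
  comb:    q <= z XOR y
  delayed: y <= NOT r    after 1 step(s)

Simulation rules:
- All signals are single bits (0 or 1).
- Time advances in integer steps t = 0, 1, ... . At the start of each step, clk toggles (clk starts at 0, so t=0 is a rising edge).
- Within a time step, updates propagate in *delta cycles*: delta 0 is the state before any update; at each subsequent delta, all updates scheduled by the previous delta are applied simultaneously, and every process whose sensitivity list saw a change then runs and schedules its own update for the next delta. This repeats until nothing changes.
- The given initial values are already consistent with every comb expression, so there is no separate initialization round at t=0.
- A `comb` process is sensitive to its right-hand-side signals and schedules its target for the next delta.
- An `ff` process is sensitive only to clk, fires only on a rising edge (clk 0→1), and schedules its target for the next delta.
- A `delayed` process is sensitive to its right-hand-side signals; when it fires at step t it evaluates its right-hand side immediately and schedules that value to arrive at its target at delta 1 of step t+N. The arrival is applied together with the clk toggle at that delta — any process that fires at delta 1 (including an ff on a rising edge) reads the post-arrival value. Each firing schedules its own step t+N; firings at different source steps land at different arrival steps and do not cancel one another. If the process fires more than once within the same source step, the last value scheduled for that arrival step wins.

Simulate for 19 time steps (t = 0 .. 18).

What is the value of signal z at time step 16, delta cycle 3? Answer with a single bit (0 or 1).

1

[bits: z,y,r,clk,u,q]
t=0: Δ0=011001 Δ1=011101 Δ2=011111 Δ3=111111 Δ4=111110 | 4Δ
t=1: Δ0=111110 Δ1=111010 | 1Δ
t=2: Δ0=111010 Δ1=111110 Δ2=111100 Δ3=011100 Δ4=011101 | 4Δ
t=3: Δ0=011101 Δ1=011001 | 1Δ
t=4: Δ0=011001 Δ1=011101 Δ2=011111 Δ3=111111 Δ4=111110 | 4Δ
t=5: Δ0=111110 Δ1=111010 | 1Δ
t=6: Δ0=111010 Δ1=111110 Δ2=111100 Δ3=011100 Δ4=011101 | 4Δ
t=7: Δ0=011101 Δ1=011001 | 1Δ
t=8: Δ0=011001 Δ1=011101 Δ2=011111 Δ3=111111 Δ4=111110 | 4Δ
t=9: Δ0=111110 Δ1=111010 | 1Δ
t=10: Δ0=111010 Δ1=111110 Δ2=111100 Δ3=011100 Δ4=011101 | 4Δ
t=11: Δ0=011101 Δ1=011001 | 1Δ
t=12: Δ0=011001 Δ1=011101 Δ2=011111 Δ3=111111 Δ4=111110 | 4Δ
t=13: Δ0=111110 Δ1=111010 | 1Δ
t=14: Δ0=111010 Δ1=111110 Δ2=111100 Δ3=011100 Δ4=011101 | 4Δ
t=15: Δ0=011101 Δ1=011001 | 1Δ
t=16: Δ0=011001 Δ1=011101 Δ2=011111 Δ3=111111 Δ4=111110 | 4Δ
t=17: Δ0=111110 Δ1=111010 | 1Δ
t=18: Δ0=111010 Δ1=111110 Δ2=111100 Δ3=011100 Δ4=011101 | 4Δ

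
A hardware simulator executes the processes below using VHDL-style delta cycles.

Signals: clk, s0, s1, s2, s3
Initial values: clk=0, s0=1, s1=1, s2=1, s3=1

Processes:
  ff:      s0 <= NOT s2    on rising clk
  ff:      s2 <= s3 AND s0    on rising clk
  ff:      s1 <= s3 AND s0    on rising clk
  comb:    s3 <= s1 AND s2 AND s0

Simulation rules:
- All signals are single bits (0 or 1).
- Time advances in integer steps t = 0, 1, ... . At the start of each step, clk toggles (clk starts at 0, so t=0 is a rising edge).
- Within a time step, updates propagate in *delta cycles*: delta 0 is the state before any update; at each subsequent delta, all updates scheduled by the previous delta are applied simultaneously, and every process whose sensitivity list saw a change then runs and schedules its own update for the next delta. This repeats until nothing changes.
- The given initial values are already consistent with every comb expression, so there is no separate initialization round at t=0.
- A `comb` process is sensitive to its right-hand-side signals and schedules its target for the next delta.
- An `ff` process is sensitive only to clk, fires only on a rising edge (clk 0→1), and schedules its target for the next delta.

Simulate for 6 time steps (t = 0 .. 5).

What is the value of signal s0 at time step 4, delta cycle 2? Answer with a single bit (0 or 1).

1

t0.Δ0 clk=0 s3=1 s0=1 s1=1 s2=1
t0.Δ1 clk=1 s3=1 s0=1 s1=1 s2=1
t0.Δ2 clk=1 s3=1 s0=0 s1=1 s2=1
t0.Δ3 clk=1 s3=0 s0=0 s1=1 s2=1
t1.Δ0 clk=1 s3=0 s0=0 s1=1 s2=1
t1.Δ1 clk=0 s3=0 s0=0 s1=1 s2=1
t2.Δ0 clk=0 s3=0 s0=0 s1=1 s2=1
t2.Δ1 clk=1 s3=0 s0=0 s1=1 s2=1
t2.Δ2 clk=1 s3=0 s0=0 s1=0 s2=0
t3.Δ0 clk=1 s3=0 s0=0 s1=0 s2=0
t3.Δ1 clk=0 s3=0 s0=0 s1=0 s2=0
t4.Δ0 clk=0 s3=0 s0=0 s1=0 s2=0
t4.Δ1 clk=1 s3=0 s0=0 s1=0 s2=0
t4.Δ2 clk=1 s3=0 s0=1 s1=0 s2=0
t5.Δ0 clk=1 s3=0 s0=1 s1=0 s2=0
t5.Δ1 clk=0 s3=0 s0=1 s1=0 s2=0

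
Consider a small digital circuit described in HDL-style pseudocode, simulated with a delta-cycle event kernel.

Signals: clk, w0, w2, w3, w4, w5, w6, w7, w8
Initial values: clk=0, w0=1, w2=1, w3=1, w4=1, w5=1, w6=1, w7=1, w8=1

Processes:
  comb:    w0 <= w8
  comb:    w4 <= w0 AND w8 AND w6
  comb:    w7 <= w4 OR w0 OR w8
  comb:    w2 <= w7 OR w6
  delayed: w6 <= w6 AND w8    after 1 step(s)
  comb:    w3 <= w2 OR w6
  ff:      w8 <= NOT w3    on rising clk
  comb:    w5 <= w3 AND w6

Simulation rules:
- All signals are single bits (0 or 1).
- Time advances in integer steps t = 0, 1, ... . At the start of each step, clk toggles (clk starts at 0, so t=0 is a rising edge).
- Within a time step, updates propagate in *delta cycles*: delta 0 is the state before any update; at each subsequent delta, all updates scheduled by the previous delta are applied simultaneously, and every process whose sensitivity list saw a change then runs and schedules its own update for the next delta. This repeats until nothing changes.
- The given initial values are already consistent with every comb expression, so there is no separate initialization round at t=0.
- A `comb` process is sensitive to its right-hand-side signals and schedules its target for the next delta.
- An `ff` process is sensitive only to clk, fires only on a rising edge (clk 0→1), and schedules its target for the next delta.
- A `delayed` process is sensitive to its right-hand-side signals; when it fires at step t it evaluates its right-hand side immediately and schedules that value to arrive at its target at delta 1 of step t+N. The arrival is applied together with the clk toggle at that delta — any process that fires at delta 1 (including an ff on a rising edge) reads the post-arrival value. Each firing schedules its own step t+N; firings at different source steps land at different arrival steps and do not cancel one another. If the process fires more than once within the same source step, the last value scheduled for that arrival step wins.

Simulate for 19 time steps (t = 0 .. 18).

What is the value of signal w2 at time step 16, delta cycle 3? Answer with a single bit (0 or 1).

t=0 Δ0: w2=1 w8=1 w6=1 w5=1 clk=0 w4=1 w7=1 w3=1 w0=1
  Δ1: clk:0→1
  Δ2: w8:1→0
  Δ3: w4:1→0, w0:1→0
  Δ4: w7:1→0
  (4Δ to stable)
t=1 Δ0: w2=1 w8=0 w6=1 w5=1 clk=1 w4=0 w7=0 w3=1 w0=0
  Δ1: w6:1→0, clk:1→0
  Δ2: w2:1→0, w5:1→0
  Δ3: w3:1→0
  (3Δ to stable)
t=2 Δ0: w2=0 w8=0 w6=0 w5=0 clk=0 w4=0 w7=0 w3=0 w0=0
  Δ1: clk:0→1
  Δ2: w8:0→1
  Δ3: w7:0→1, w0:0→1
  Δ4: w2:0→1
  Δ5: w3:0→1
  (5Δ to stable)
t=3 Δ0: w2=1 w8=1 w6=0 w5=0 clk=1 w4=0 w7=1 w3=1 w0=1
  Δ1: clk:1→0
  (1Δ to stable)
t=4 Δ0: w2=1 w8=1 w6=0 w5=0 clk=0 w4=0 w7=1 w3=1 w0=1
  Δ1: clk:0→1
  Δ2: w8:1→0
  Δ3: w0:1→0
  Δ4: w7:1→0
  Δ5: w2:1→0
  Δ6: w3:1→0
  (6Δ to stable)
t=5 Δ0: w2=0 w8=0 w6=0 w5=0 clk=1 w4=0 w7=0 w3=0 w0=0
  Δ1: clk:1→0
  (1Δ to stable)
t=6 Δ0: w2=0 w8=0 w6=0 w5=0 clk=0 w4=0 w7=0 w3=0 w0=0
  Δ1: clk:0→1
  Δ2: w8:0→1
  Δ3: w7:0→1, w0:0→1
  Δ4: w2:0→1
  Δ5: w3:0→1
  (5Δ to stable)
t=7 Δ0: w2=1 w8=1 w6=0 w5=0 clk=1 w4=0 w7=1 w3=1 w0=1
  Δ1: clk:1→0
  (1Δ to stable)
t=8 Δ0: w2=1 w8=1 w6=0 w5=0 clk=0 w4=0 w7=1 w3=1 w0=1
  Δ1: clk:0→1
  Δ2: w8:1→0
  Δ3: w0:1→0
  Δ4: w7:1→0
  Δ5: w2:1→0
  Δ6: w3:1→0
  (6Δ to stable)
t=9 Δ0: w2=0 w8=0 w6=0 w5=0 clk=1 w4=0 w7=0 w3=0 w0=0
  Δ1: clk:1→0
  (1Δ to stable)
t=10 Δ0: w2=0 w8=0 w6=0 w5=0 clk=0 w4=0 w7=0 w3=0 w0=0
  Δ1: clk:0→1
  Δ2: w8:0→1
  Δ3: w7:0→1, w0:0→1
  Δ4: w2:0→1
  Δ5: w3:0→1
  (5Δ to stable)
t=11 Δ0: w2=1 w8=1 w6=0 w5=0 clk=1 w4=0 w7=1 w3=1 w0=1
  Δ1: clk:1→0
  (1Δ to stable)
t=12 Δ0: w2=1 w8=1 w6=0 w5=0 clk=0 w4=0 w7=1 w3=1 w0=1
  Δ1: clk:0→1
  Δ2: w8:1→0
  Δ3: w0:1→0
  Δ4: w7:1→0
  Δ5: w2:1→0
  Δ6: w3:1→0
  (6Δ to stable)
t=13 Δ0: w2=0 w8=0 w6=0 w5=0 clk=1 w4=0 w7=0 w3=0 w0=0
  Δ1: clk:1→0
  (1Δ to stable)
t=14 Δ0: w2=0 w8=0 w6=0 w5=0 clk=0 w4=0 w7=0 w3=0 w0=0
  Δ1: clk:0→1
  Δ2: w8:0→1
  Δ3: w7:0→1, w0:0→1
  Δ4: w2:0→1
  Δ5: w3:0→1
  (5Δ to stable)
t=15 Δ0: w2=1 w8=1 w6=0 w5=0 clk=1 w4=0 w7=1 w3=1 w0=1
  Δ1: clk:1→0
  (1Δ to stable)
t=16 Δ0: w2=1 w8=1 w6=0 w5=0 clk=0 w4=0 w7=1 w3=1 w0=1
  Δ1: clk:0→1
  Δ2: w8:1→0
  Δ3: w0:1→0
  Δ4: w7:1→0
  Δ5: w2:1→0
  Δ6: w3:1→0
  (6Δ to stable)
t=17 Δ0: w2=0 w8=0 w6=0 w5=0 clk=1 w4=0 w7=0 w3=0 w0=0
  Δ1: clk:1→0
  (1Δ to stable)
t=18 Δ0: w2=0 w8=0 w6=0 w5=0 clk=0 w4=0 w7=0 w3=0 w0=0
  Δ1: clk:0→1
  Δ2: w8:0→1
  Δ3: w7:0→1, w0:0→1
  Δ4: w2:0→1
  Δ5: w3:0→1
  (5Δ to stable)

1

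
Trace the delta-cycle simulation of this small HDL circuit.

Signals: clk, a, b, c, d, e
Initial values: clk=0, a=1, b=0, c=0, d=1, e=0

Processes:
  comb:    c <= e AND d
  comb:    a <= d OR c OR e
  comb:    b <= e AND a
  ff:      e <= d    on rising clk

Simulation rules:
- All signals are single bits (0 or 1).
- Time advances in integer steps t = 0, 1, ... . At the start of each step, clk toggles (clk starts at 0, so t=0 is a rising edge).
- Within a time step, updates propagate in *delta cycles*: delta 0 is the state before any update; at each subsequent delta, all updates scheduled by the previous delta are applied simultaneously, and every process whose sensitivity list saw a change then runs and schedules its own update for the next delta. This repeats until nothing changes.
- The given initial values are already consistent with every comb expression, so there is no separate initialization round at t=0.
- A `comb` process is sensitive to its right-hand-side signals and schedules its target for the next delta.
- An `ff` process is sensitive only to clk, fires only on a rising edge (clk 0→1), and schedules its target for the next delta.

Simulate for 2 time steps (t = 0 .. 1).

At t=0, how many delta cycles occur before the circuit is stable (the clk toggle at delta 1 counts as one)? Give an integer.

3

t=0 Δ0: b=0 a=1 d=1 c=0 clk=0 e=0
  Δ1: clk:0→1
  Δ2: e:0→1
  Δ3: b:0→1, c:0→1
  (3Δ to stable)
t=1 Δ0: b=1 a=1 d=1 c=1 clk=1 e=1
  Δ1: clk:1→0
  (1Δ to stable)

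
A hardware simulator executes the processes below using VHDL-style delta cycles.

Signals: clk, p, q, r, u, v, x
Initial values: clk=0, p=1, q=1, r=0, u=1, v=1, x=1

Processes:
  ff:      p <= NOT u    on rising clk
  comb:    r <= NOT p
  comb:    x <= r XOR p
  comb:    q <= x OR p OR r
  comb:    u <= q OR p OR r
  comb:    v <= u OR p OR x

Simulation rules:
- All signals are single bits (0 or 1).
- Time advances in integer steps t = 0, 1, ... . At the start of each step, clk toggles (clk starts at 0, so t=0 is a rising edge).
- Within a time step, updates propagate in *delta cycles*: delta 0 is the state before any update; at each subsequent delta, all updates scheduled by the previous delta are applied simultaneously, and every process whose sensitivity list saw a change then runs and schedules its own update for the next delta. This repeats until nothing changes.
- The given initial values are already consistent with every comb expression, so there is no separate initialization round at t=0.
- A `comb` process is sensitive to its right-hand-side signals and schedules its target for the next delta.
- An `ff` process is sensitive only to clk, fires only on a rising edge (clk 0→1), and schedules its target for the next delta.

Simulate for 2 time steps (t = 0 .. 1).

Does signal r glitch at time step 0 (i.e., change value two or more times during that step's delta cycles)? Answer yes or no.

[bits: r,x,clk,v,p,q,u]
t=0: Δ0=0101111 Δ1=0111111 Δ2=0111011 Δ3=1011011 Δ4=1111011 | 4Δ
t=1: Δ0=1111011 Δ1=1101011 | 1Δ

no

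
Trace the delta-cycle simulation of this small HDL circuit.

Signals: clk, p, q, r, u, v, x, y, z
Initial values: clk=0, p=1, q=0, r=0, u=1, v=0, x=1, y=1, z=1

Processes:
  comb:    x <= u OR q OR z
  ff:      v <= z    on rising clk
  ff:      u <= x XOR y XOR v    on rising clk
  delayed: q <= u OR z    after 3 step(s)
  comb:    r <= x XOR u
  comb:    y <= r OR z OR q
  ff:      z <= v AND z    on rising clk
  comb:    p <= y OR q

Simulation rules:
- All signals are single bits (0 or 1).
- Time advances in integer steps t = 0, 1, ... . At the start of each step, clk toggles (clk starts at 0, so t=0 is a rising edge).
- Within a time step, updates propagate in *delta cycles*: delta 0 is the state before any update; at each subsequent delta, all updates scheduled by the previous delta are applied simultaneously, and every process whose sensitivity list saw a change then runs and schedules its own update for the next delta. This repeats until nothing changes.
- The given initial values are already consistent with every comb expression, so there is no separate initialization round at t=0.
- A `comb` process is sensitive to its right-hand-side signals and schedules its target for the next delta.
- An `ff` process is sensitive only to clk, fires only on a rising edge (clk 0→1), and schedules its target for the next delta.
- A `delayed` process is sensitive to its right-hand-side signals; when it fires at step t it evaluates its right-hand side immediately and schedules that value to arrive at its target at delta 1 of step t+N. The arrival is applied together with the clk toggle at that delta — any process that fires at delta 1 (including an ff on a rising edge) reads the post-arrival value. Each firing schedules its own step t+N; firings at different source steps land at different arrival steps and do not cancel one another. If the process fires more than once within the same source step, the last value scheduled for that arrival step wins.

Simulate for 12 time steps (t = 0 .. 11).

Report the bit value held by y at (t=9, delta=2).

[bits: y,v,clk,u,q,r,z,p,x]
t=0: Δ0=100100111 Δ1=101100111 Δ2=111000011 Δ3=011001010 Δ4=111000000 Δ5=011000010 Δ6=011000000 | 6Δ
t=1: Δ0=011000000 Δ1=010000000 | 1Δ
t=2: Δ0=010000000 Δ1=011000000 Δ2=001100000 Δ3=001101001 Δ4=101100001 Δ5=001100011 Δ6=001100001 | 6Δ
t=3: Δ0=001100001 Δ1=000100001 | 1Δ
t=4: Δ0=000100001 Δ1=001100001 | 1Δ
t=5: Δ0=001100001 Δ1=000110001 Δ2=100110011 | 2Δ
t=6: Δ0=100110011 Δ1=101110011 Δ2=101010011 Δ3=101011011 | 3Δ
t=7: Δ0=101011011 Δ1=100011011 | 1Δ
t=8: Δ0=100011011 Δ1=101011011 | 1Δ
t=9: Δ0=101011011 Δ1=100001011 Δ2=100001010 Δ3=100000010 Δ4=000000010 Δ5=000000000 | 5Δ
t=10: Δ0=000000000 Δ1=001000000 | 1Δ
t=11: Δ0=001000000 Δ1=000000000 | 1Δ

1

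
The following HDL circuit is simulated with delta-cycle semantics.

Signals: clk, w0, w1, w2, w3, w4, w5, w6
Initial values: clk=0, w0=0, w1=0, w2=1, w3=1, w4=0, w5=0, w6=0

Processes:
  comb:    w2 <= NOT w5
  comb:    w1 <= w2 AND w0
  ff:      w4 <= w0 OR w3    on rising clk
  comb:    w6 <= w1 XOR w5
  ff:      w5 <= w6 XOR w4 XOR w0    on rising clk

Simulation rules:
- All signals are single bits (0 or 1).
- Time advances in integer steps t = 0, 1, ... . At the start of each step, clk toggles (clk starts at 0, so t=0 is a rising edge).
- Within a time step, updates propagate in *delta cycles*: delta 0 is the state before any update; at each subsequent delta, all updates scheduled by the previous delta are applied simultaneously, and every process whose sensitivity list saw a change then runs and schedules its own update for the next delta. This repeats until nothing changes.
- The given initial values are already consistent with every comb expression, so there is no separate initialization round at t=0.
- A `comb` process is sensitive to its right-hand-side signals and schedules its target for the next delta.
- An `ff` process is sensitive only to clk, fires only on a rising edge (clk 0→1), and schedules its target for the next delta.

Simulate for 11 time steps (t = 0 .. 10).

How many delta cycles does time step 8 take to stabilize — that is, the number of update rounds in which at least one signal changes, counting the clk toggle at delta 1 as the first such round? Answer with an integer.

3

t0.Δ0 w5=0 w3=1 w1=0 w2=1 w4=0 clk=0 w0=0 w6=0
t0.Δ1 w5=0 w3=1 w1=0 w2=1 w4=0 clk=1 w0=0 w6=0
t0.Δ2 w5=0 w3=1 w1=0 w2=1 w4=1 clk=1 w0=0 w6=0
t1.Δ0 w5=0 w3=1 w1=0 w2=1 w4=1 clk=1 w0=0 w6=0
t1.Δ1 w5=0 w3=1 w1=0 w2=1 w4=1 clk=0 w0=0 w6=0
t2.Δ0 w5=0 w3=1 w1=0 w2=1 w4=1 clk=0 w0=0 w6=0
t2.Δ1 w5=0 w3=1 w1=0 w2=1 w4=1 clk=1 w0=0 w6=0
t2.Δ2 w5=1 w3=1 w1=0 w2=1 w4=1 clk=1 w0=0 w6=0
t2.Δ3 w5=1 w3=1 w1=0 w2=0 w4=1 clk=1 w0=0 w6=1
t3.Δ0 w5=1 w3=1 w1=0 w2=0 w4=1 clk=1 w0=0 w6=1
t3.Δ1 w5=1 w3=1 w1=0 w2=0 w4=1 clk=0 w0=0 w6=1
t4.Δ0 w5=1 w3=1 w1=0 w2=0 w4=1 clk=0 w0=0 w6=1
t4.Δ1 w5=1 w3=1 w1=0 w2=0 w4=1 clk=1 w0=0 w6=1
t4.Δ2 w5=0 w3=1 w1=0 w2=0 w4=1 clk=1 w0=0 w6=1
t4.Δ3 w5=0 w3=1 w1=0 w2=1 w4=1 clk=1 w0=0 w6=0
t5.Δ0 w5=0 w3=1 w1=0 w2=1 w4=1 clk=1 w0=0 w6=0
t5.Δ1 w5=0 w3=1 w1=0 w2=1 w4=1 clk=0 w0=0 w6=0
t6.Δ0 w5=0 w3=1 w1=0 w2=1 w4=1 clk=0 w0=0 w6=0
t6.Δ1 w5=0 w3=1 w1=0 w2=1 w4=1 clk=1 w0=0 w6=0
t6.Δ2 w5=1 w3=1 w1=0 w2=1 w4=1 clk=1 w0=0 w6=0
t6.Δ3 w5=1 w3=1 w1=0 w2=0 w4=1 clk=1 w0=0 w6=1
t7.Δ0 w5=1 w3=1 w1=0 w2=0 w4=1 clk=1 w0=0 w6=1
t7.Δ1 w5=1 w3=1 w1=0 w2=0 w4=1 clk=0 w0=0 w6=1
t8.Δ0 w5=1 w3=1 w1=0 w2=0 w4=1 clk=0 w0=0 w6=1
t8.Δ1 w5=1 w3=1 w1=0 w2=0 w4=1 clk=1 w0=0 w6=1
t8.Δ2 w5=0 w3=1 w1=0 w2=0 w4=1 clk=1 w0=0 w6=1
t8.Δ3 w5=0 w3=1 w1=0 w2=1 w4=1 clk=1 w0=0 w6=0
t9.Δ0 w5=0 w3=1 w1=0 w2=1 w4=1 clk=1 w0=0 w6=0
t9.Δ1 w5=0 w3=1 w1=0 w2=1 w4=1 clk=0 w0=0 w6=0
t10.Δ0 w5=0 w3=1 w1=0 w2=1 w4=1 clk=0 w0=0 w6=0
t10.Δ1 w5=0 w3=1 w1=0 w2=1 w4=1 clk=1 w0=0 w6=0
t10.Δ2 w5=1 w3=1 w1=0 w2=1 w4=1 clk=1 w0=0 w6=0
t10.Δ3 w5=1 w3=1 w1=0 w2=0 w4=1 clk=1 w0=0 w6=1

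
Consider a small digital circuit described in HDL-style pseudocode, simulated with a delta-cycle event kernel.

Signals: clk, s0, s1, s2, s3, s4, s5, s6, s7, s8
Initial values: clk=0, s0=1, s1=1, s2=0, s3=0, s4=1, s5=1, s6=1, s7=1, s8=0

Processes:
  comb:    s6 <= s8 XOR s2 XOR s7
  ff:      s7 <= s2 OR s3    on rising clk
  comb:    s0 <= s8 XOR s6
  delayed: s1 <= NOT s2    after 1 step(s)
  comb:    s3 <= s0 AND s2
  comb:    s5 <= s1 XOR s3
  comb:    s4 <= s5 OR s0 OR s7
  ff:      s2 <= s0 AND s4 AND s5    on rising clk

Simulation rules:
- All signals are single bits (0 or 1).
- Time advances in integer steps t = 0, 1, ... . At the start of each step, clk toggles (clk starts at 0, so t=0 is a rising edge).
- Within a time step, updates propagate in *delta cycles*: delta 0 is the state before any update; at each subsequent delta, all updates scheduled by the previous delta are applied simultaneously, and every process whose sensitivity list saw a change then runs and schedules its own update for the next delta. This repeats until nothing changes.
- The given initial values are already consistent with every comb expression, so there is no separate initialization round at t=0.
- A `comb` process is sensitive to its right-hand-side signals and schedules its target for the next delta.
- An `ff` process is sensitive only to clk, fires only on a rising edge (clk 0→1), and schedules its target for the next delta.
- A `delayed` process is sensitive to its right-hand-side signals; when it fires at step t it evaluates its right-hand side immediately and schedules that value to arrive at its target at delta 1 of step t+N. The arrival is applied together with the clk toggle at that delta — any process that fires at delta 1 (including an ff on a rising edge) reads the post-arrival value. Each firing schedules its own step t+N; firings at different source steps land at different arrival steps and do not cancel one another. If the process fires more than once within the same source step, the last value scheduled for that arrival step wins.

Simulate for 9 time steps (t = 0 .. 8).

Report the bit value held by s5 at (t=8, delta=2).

1

[bits: s3,s6,s1,s8,s2,s7,s5,s4,clk,s0]
t=0: Δ0=0110011101 Δ1=0110011111 Δ2=0110101111 Δ3=1110101111 Δ4=1110100111 | 4Δ
t=1: Δ0=1110100111 Δ1=1100100101 Δ2=1100101101 | 2Δ
t=2: Δ0=1100101101 Δ1=1100101111 Δ2=1100111111 Δ3=1000111111 Δ4=1000111110 Δ5=0000111110 Δ6=0000110110 | 6Δ
t=3: Δ0=0000110110 Δ1=0000110100 | 1Δ
t=4: Δ0=0000110100 Δ1=0000110110 Δ2=0000010110 Δ3=0100010110 Δ4=0100010111 | 4Δ
t=5: Δ0=0100010111 Δ1=0110010101 Δ2=0110011101 | 2Δ
t=6: Δ0=0110011101 Δ1=0110011111 Δ2=0110101111 Δ3=1110101111 Δ4=1110100111 | 4Δ
t=7: Δ0=1110100111 Δ1=1100100101 Δ2=1100101101 | 2Δ
t=8: Δ0=1100101101 Δ1=1100101111 Δ2=1100111111 Δ3=1000111111 Δ4=1000111110 Δ5=0000111110 Δ6=0000110110 | 6Δ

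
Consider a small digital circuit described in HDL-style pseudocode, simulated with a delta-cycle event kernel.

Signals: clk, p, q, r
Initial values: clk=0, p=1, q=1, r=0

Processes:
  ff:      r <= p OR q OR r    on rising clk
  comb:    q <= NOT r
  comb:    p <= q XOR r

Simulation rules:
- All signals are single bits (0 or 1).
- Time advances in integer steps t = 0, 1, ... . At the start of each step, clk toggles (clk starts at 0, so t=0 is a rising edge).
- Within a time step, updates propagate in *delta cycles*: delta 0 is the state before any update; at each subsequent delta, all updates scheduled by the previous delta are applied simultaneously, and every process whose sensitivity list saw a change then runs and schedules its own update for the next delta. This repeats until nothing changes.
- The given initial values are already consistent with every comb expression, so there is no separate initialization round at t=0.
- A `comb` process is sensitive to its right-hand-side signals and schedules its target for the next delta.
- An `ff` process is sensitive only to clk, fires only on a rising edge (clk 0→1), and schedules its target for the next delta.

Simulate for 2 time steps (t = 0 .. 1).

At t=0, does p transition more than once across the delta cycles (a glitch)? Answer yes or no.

t=0 Δ0: r=0 p=1 q=1 clk=0
  Δ1: clk:0→1
  Δ2: r:0→1
  Δ3: p:1→0, q:1→0
  Δ4: p:0→1
  (4Δ to stable)
t=1 Δ0: r=1 p=1 q=0 clk=1
  Δ1: clk:1→0
  (1Δ to stable)

yes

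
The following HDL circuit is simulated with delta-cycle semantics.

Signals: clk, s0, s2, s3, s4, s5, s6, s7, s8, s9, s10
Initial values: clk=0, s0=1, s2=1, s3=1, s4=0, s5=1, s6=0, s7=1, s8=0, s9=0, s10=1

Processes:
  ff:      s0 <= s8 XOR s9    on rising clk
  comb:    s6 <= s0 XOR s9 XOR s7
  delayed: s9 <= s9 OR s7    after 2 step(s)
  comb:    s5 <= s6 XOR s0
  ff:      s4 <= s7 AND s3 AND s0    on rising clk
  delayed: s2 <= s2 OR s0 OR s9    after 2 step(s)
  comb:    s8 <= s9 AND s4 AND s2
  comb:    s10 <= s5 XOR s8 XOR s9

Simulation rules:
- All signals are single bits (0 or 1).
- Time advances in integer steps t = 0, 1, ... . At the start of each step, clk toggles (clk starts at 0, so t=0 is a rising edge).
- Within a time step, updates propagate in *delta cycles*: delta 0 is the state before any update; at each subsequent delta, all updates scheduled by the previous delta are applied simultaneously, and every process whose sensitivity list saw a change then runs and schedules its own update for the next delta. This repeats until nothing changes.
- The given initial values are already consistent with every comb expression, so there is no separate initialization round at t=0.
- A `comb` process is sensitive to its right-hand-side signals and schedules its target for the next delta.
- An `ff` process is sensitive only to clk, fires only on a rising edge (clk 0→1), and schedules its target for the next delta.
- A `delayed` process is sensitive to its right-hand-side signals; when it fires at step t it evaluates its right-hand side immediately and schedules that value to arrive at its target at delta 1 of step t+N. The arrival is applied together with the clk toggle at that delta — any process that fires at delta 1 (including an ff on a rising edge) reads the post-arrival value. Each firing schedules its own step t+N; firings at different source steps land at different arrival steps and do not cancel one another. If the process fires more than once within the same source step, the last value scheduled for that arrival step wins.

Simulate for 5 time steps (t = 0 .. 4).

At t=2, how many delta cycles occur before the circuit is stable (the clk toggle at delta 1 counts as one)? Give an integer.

[bits: clk,s4,s9,s3,s0,s6,s8,s5,s2,s10,s7]
t=0: Δ0=00011001111 Δ1=10011001111 Δ2=11010001111 Δ3=11010100111 Δ4=11010101101 Δ5=11010101111 | 5Δ
t=1: Δ0=11010101111 Δ1=01010101111 | 1Δ
t=2: Δ0=01010101111 Δ1=11010101111 Δ2=10010101111 | 2Δ
t=3: Δ0=10010101111 Δ1=00010101111 | 1Δ
t=4: Δ0=00010101111 Δ1=10010101111 | 1Δ

2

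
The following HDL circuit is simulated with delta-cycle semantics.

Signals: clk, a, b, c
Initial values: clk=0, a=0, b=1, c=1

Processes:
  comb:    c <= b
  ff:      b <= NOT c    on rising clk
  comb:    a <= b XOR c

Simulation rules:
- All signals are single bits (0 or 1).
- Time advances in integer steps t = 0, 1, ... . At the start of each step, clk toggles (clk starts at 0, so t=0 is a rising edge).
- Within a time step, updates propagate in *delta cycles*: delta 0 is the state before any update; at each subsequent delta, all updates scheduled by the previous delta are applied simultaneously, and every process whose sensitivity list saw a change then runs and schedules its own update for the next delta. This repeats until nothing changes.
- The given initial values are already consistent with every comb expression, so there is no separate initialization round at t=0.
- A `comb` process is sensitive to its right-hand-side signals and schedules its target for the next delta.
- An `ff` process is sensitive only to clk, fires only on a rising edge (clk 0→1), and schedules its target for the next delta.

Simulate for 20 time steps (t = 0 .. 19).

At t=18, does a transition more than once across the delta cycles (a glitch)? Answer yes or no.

t0.Δ0 c=1 a=0 clk=0 b=1
t0.Δ1 c=1 a=0 clk=1 b=1
t0.Δ2 c=1 a=0 clk=1 b=0
t0.Δ3 c=0 a=1 clk=1 b=0
t0.Δ4 c=0 a=0 clk=1 b=0
t1.Δ0 c=0 a=0 clk=1 b=0
t1.Δ1 c=0 a=0 clk=0 b=0
t2.Δ0 c=0 a=0 clk=0 b=0
t2.Δ1 c=0 a=0 clk=1 b=0
t2.Δ2 c=0 a=0 clk=1 b=1
t2.Δ3 c=1 a=1 clk=1 b=1
t2.Δ4 c=1 a=0 clk=1 b=1
t3.Δ0 c=1 a=0 clk=1 b=1
t3.Δ1 c=1 a=0 clk=0 b=1
t4.Δ0 c=1 a=0 clk=0 b=1
t4.Δ1 c=1 a=0 clk=1 b=1
t4.Δ2 c=1 a=0 clk=1 b=0
t4.Δ3 c=0 a=1 clk=1 b=0
t4.Δ4 c=0 a=0 clk=1 b=0
t5.Δ0 c=0 a=0 clk=1 b=0
t5.Δ1 c=0 a=0 clk=0 b=0
t6.Δ0 c=0 a=0 clk=0 b=0
t6.Δ1 c=0 a=0 clk=1 b=0
t6.Δ2 c=0 a=0 clk=1 b=1
t6.Δ3 c=1 a=1 clk=1 b=1
t6.Δ4 c=1 a=0 clk=1 b=1
t7.Δ0 c=1 a=0 clk=1 b=1
t7.Δ1 c=1 a=0 clk=0 b=1
t8.Δ0 c=1 a=0 clk=0 b=1
t8.Δ1 c=1 a=0 clk=1 b=1
t8.Δ2 c=1 a=0 clk=1 b=0
t8.Δ3 c=0 a=1 clk=1 b=0
t8.Δ4 c=0 a=0 clk=1 b=0
t9.Δ0 c=0 a=0 clk=1 b=0
t9.Δ1 c=0 a=0 clk=0 b=0
t10.Δ0 c=0 a=0 clk=0 b=0
t10.Δ1 c=0 a=0 clk=1 b=0
t10.Δ2 c=0 a=0 clk=1 b=1
t10.Δ3 c=1 a=1 clk=1 b=1
t10.Δ4 c=1 a=0 clk=1 b=1
t11.Δ0 c=1 a=0 clk=1 b=1
t11.Δ1 c=1 a=0 clk=0 b=1
t12.Δ0 c=1 a=0 clk=0 b=1
t12.Δ1 c=1 a=0 clk=1 b=1
t12.Δ2 c=1 a=0 clk=1 b=0
t12.Δ3 c=0 a=1 clk=1 b=0
t12.Δ4 c=0 a=0 clk=1 b=0
t13.Δ0 c=0 a=0 clk=1 b=0
t13.Δ1 c=0 a=0 clk=0 b=0
t14.Δ0 c=0 a=0 clk=0 b=0
t14.Δ1 c=0 a=0 clk=1 b=0
t14.Δ2 c=0 a=0 clk=1 b=1
t14.Δ3 c=1 a=1 clk=1 b=1
t14.Δ4 c=1 a=0 clk=1 b=1
t15.Δ0 c=1 a=0 clk=1 b=1
t15.Δ1 c=1 a=0 clk=0 b=1
t16.Δ0 c=1 a=0 clk=0 b=1
t16.Δ1 c=1 a=0 clk=1 b=1
t16.Δ2 c=1 a=0 clk=1 b=0
t16.Δ3 c=0 a=1 clk=1 b=0
t16.Δ4 c=0 a=0 clk=1 b=0
t17.Δ0 c=0 a=0 clk=1 b=0
t17.Δ1 c=0 a=0 clk=0 b=0
t18.Δ0 c=0 a=0 clk=0 b=0
t18.Δ1 c=0 a=0 clk=1 b=0
t18.Δ2 c=0 a=0 clk=1 b=1
t18.Δ3 c=1 a=1 clk=1 b=1
t18.Δ4 c=1 a=0 clk=1 b=1
t19.Δ0 c=1 a=0 clk=1 b=1
t19.Δ1 c=1 a=0 clk=0 b=1

yes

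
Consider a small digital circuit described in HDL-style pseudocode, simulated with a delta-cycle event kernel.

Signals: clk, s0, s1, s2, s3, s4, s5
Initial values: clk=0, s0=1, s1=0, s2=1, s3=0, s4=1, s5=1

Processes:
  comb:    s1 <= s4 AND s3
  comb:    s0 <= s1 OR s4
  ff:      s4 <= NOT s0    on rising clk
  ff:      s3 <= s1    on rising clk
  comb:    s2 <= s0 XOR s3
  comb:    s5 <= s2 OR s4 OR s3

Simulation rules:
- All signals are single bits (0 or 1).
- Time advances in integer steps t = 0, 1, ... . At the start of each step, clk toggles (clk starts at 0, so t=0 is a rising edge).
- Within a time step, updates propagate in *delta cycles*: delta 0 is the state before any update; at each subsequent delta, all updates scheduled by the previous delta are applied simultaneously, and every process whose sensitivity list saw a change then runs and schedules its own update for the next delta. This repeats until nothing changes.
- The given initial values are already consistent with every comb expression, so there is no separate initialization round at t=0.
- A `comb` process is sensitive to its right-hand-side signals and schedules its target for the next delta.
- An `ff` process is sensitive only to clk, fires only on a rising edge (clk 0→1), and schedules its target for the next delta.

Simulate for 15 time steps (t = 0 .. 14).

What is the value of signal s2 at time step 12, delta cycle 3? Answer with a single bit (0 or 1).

1

t0.Δ0 clk=0 s0=1 s2=1 s1=0 s5=1 s4=1 s3=0
t0.Δ1 clk=1 s0=1 s2=1 s1=0 s5=1 s4=1 s3=0
t0.Δ2 clk=1 s0=1 s2=1 s1=0 s5=1 s4=0 s3=0
t0.Δ3 clk=1 s0=0 s2=1 s1=0 s5=1 s4=0 s3=0
t0.Δ4 clk=1 s0=0 s2=0 s1=0 s5=1 s4=0 s3=0
t0.Δ5 clk=1 s0=0 s2=0 s1=0 s5=0 s4=0 s3=0
t1.Δ0 clk=1 s0=0 s2=0 s1=0 s5=0 s4=0 s3=0
t1.Δ1 clk=0 s0=0 s2=0 s1=0 s5=0 s4=0 s3=0
t2.Δ0 clk=0 s0=0 s2=0 s1=0 s5=0 s4=0 s3=0
t2.Δ1 clk=1 s0=0 s2=0 s1=0 s5=0 s4=0 s3=0
t2.Δ2 clk=1 s0=0 s2=0 s1=0 s5=0 s4=1 s3=0
t2.Δ3 clk=1 s0=1 s2=0 s1=0 s5=1 s4=1 s3=0
t2.Δ4 clk=1 s0=1 s2=1 s1=0 s5=1 s4=1 s3=0
t3.Δ0 clk=1 s0=1 s2=1 s1=0 s5=1 s4=1 s3=0
t3.Δ1 clk=0 s0=1 s2=1 s1=0 s5=1 s4=1 s3=0
t4.Δ0 clk=0 s0=1 s2=1 s1=0 s5=1 s4=1 s3=0
t4.Δ1 clk=1 s0=1 s2=1 s1=0 s5=1 s4=1 s3=0
t4.Δ2 clk=1 s0=1 s2=1 s1=0 s5=1 s4=0 s3=0
t4.Δ3 clk=1 s0=0 s2=1 s1=0 s5=1 s4=0 s3=0
t4.Δ4 clk=1 s0=0 s2=0 s1=0 s5=1 s4=0 s3=0
t4.Δ5 clk=1 s0=0 s2=0 s1=0 s5=0 s4=0 s3=0
t5.Δ0 clk=1 s0=0 s2=0 s1=0 s5=0 s4=0 s3=0
t5.Δ1 clk=0 s0=0 s2=0 s1=0 s5=0 s4=0 s3=0
t6.Δ0 clk=0 s0=0 s2=0 s1=0 s5=0 s4=0 s3=0
t6.Δ1 clk=1 s0=0 s2=0 s1=0 s5=0 s4=0 s3=0
t6.Δ2 clk=1 s0=0 s2=0 s1=0 s5=0 s4=1 s3=0
t6.Δ3 clk=1 s0=1 s2=0 s1=0 s5=1 s4=1 s3=0
t6.Δ4 clk=1 s0=1 s2=1 s1=0 s5=1 s4=1 s3=0
t7.Δ0 clk=1 s0=1 s2=1 s1=0 s5=1 s4=1 s3=0
t7.Δ1 clk=0 s0=1 s2=1 s1=0 s5=1 s4=1 s3=0
t8.Δ0 clk=0 s0=1 s2=1 s1=0 s5=1 s4=1 s3=0
t8.Δ1 clk=1 s0=1 s2=1 s1=0 s5=1 s4=1 s3=0
t8.Δ2 clk=1 s0=1 s2=1 s1=0 s5=1 s4=0 s3=0
t8.Δ3 clk=1 s0=0 s2=1 s1=0 s5=1 s4=0 s3=0
t8.Δ4 clk=1 s0=0 s2=0 s1=0 s5=1 s4=0 s3=0
t8.Δ5 clk=1 s0=0 s2=0 s1=0 s5=0 s4=0 s3=0
t9.Δ0 clk=1 s0=0 s2=0 s1=0 s5=0 s4=0 s3=0
t9.Δ1 clk=0 s0=0 s2=0 s1=0 s5=0 s4=0 s3=0
t10.Δ0 clk=0 s0=0 s2=0 s1=0 s5=0 s4=0 s3=0
t10.Δ1 clk=1 s0=0 s2=0 s1=0 s5=0 s4=0 s3=0
t10.Δ2 clk=1 s0=0 s2=0 s1=0 s5=0 s4=1 s3=0
t10.Δ3 clk=1 s0=1 s2=0 s1=0 s5=1 s4=1 s3=0
t10.Δ4 clk=1 s0=1 s2=1 s1=0 s5=1 s4=1 s3=0
t11.Δ0 clk=1 s0=1 s2=1 s1=0 s5=1 s4=1 s3=0
t11.Δ1 clk=0 s0=1 s2=1 s1=0 s5=1 s4=1 s3=0
t12.Δ0 clk=0 s0=1 s2=1 s1=0 s5=1 s4=1 s3=0
t12.Δ1 clk=1 s0=1 s2=1 s1=0 s5=1 s4=1 s3=0
t12.Δ2 clk=1 s0=1 s2=1 s1=0 s5=1 s4=0 s3=0
t12.Δ3 clk=1 s0=0 s2=1 s1=0 s5=1 s4=0 s3=0
t12.Δ4 clk=1 s0=0 s2=0 s1=0 s5=1 s4=0 s3=0
t12.Δ5 clk=1 s0=0 s2=0 s1=0 s5=0 s4=0 s3=0
t13.Δ0 clk=1 s0=0 s2=0 s1=0 s5=0 s4=0 s3=0
t13.Δ1 clk=0 s0=0 s2=0 s1=0 s5=0 s4=0 s3=0
t14.Δ0 clk=0 s0=0 s2=0 s1=0 s5=0 s4=0 s3=0
t14.Δ1 clk=1 s0=0 s2=0 s1=0 s5=0 s4=0 s3=0
t14.Δ2 clk=1 s0=0 s2=0 s1=0 s5=0 s4=1 s3=0
t14.Δ3 clk=1 s0=1 s2=0 s1=0 s5=1 s4=1 s3=0
t14.Δ4 clk=1 s0=1 s2=1 s1=0 s5=1 s4=1 s3=0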